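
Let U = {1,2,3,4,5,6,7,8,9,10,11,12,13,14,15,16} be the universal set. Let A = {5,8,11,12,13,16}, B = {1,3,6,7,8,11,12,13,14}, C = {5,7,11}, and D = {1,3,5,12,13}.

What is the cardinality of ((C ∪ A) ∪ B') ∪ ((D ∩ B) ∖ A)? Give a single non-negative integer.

14

C ∪ A = {5,7,8,11,12,13,16}
B' = {2,4,5,9,10,15,16}
(C ∪ A) ∪ B' = {2,4,5,7,8,9,10,11,12,13,15,16}
D ∩ B = {1,3,12,13}
(D ∩ B) ∖ A = {1,3}
((C ∪ A) ∪ B') ∪ ((D ∩ B) ∖ A) = {1,2,3,4,5,7,8,9,10,11,12,13,15,16}
|((C ∪ A) ∪ B') ∪ ((D ∩ B) ∖ A)| = 14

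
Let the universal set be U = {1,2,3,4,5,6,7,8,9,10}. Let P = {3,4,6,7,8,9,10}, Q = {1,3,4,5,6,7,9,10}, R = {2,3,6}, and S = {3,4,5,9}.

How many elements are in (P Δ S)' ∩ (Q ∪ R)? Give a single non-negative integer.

P Δ S = {5,6,7,8,10}
(P Δ S)' = {1,2,3,4,9}
Q ∪ R = {1,2,3,4,5,6,7,9,10}
(P Δ S)' ∩ (Q ∪ R) = {1,2,3,4,9}
|(P Δ S)' ∩ (Q ∪ R)| = 5

5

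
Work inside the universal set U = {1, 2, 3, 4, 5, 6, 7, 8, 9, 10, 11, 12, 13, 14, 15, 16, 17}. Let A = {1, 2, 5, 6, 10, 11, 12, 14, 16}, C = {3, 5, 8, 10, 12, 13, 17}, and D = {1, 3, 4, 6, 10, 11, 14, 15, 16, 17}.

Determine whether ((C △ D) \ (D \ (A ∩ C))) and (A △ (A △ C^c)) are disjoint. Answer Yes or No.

C △ D = {1, 4, 5, 6, 8, 11, 12, 13, 14, 15, 16}
A ∩ C = {5, 10, 12}
D \ (A ∩ C) = {1, 3, 4, 6, 11, 14, 15, 16, 17}
(C △ D) \ (D \ (A ∩ C)) = {5, 8, 12, 13}
C^c = {1, 2, 4, 6, 7, 9, 11, 14, 15, 16}
A △ C^c = {4, 5, 7, 9, 10, 12, 15}
A △ (A △ C^c) = {1, 2, 4, 6, 7, 9, 11, 14, 15, 16}
{5, 8, 12, 13} and {1, 2, 4, 6, 7, 9, 11, 14, 15, 16} share no elements.

Yes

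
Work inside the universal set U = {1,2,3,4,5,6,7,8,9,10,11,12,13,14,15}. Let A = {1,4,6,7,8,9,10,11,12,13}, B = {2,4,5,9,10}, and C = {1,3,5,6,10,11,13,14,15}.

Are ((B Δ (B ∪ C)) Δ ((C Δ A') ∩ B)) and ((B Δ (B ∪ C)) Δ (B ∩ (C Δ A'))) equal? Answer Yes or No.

B ∪ C = {1,2,3,4,5,6,9,10,11,13,14,15}
B Δ (B ∪ C) = {1,3,6,11,13,14,15}
A' = {2,3,5,14,15}
C Δ A' = {1,2,6,10,11,13}
(C Δ A') ∩ B = {2,10}
(B Δ (B ∪ C)) Δ ((C Δ A') ∩ B) = {1,2,3,6,10,11,13,14,15}
B ∩ (C Δ A') = {2,10}
(B Δ (B ∪ C)) Δ (B ∩ (C Δ A')) = {1,2,3,6,10,11,13,14,15}
Both equal {1,2,3,6,10,11,13,14,15}, so (B Δ (B ∪ C)) Δ ((C Δ A') ∩ B) = (B Δ (B ∪ C)) Δ (B ∩ (C Δ A')).

Yes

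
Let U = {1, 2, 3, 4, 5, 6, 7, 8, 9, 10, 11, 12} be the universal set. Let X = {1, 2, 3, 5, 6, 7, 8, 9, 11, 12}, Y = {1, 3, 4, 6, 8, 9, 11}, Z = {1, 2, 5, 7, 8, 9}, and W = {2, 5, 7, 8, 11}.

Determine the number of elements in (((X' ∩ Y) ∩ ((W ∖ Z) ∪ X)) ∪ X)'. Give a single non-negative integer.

X' = {4, 10}
X' ∩ Y = {4}
W ∖ Z = {11}
(W ∖ Z) ∪ X = {1, 2, 3, 5, 6, 7, 8, 9, 11, 12}
(X' ∩ Y) ∩ ((W ∖ Z) ∪ X) = {}
((X' ∩ Y) ∩ ((W ∖ Z) ∪ X)) ∪ X = {1, 2, 3, 5, 6, 7, 8, 9, 11, 12}
(((X' ∩ Y) ∩ ((W ∖ Z) ∪ X)) ∪ X)' = {4, 10}
|(((X' ∩ Y) ∩ ((W ∖ Z) ∪ X)) ∪ X)'| = 2

2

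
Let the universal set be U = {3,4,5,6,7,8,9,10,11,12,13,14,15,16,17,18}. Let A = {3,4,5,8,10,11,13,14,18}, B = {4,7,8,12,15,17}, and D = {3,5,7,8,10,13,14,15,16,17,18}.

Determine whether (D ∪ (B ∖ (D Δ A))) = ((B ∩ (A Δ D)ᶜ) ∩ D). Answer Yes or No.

D Δ A = {4,7,11,15,16,17}
B ∖ (D Δ A) = {8,12}
D ∪ (B ∖ (D Δ A)) = {3,5,7,8,10,12,13,14,15,16,17,18}
A Δ D = {4,7,11,15,16,17}
(A Δ D)ᶜ = {3,5,6,8,9,10,12,13,14,18}
B ∩ (A Δ D)ᶜ = {8,12}
(B ∩ (A Δ D)ᶜ) ∩ D = {8}
3 ∈ D ∪ (B ∖ (D Δ A)) but 3 ∉ (B ∩ (A Δ D)ᶜ) ∩ D, so they differ.

No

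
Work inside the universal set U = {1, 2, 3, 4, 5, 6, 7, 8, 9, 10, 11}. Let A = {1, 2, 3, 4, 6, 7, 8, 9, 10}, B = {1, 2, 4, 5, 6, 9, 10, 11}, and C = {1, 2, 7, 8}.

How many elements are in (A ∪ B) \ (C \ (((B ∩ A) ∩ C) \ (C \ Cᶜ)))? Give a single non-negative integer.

7

A ∪ B = {1, 2, 3, 4, 5, 6, 7, 8, 9, 10, 11}
B ∩ A = {1, 2, 4, 6, 9, 10}
(B ∩ A) ∩ C = {1, 2}
Cᶜ = {3, 4, 5, 6, 9, 10, 11}
C \ Cᶜ = {1, 2, 7, 8}
((B ∩ A) ∩ C) \ (C \ Cᶜ) = {}
C \ (((B ∩ A) ∩ C) \ (C \ Cᶜ)) = {1, 2, 7, 8}
(A ∪ B) \ (C \ (((B ∩ A) ∩ C) \ (C \ Cᶜ))) = {3, 4, 5, 6, 9, 10, 11}
|(A ∪ B) \ (C \ (((B ∩ A) ∩ C) \ (C \ Cᶜ)))| = 7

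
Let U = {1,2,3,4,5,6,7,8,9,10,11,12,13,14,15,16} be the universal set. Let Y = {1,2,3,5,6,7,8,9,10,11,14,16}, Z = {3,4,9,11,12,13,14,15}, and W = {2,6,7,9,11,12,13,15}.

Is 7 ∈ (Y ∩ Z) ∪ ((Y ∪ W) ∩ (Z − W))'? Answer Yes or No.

7 ∈ Y and 7 ∉ Z, so 7 ∉ Y ∩ Z
7 ∈ Y and 7 ∈ W, so 7 ∈ Y ∪ W
7 ∉ Z and 7 ∈ W, so 7 ∉ Z − W
7 ∈ (Y ∪ W) and 7 ∉ (Z − W), so 7 ∉ (Y ∪ W) ∩ (Z − W)
7 ∈ ((Y ∪ W) ∩ (Z − W))' since 7 ∉ ((Y ∪ W) ∩ (Z − W))
7 ∉ (Y ∩ Z) and 7 ∈ ((Y ∪ W) ∩ (Z − W))', so 7 ∈ (Y ∩ Z) ∪ ((Y ∪ W) ∩ (Z − W))'

Yes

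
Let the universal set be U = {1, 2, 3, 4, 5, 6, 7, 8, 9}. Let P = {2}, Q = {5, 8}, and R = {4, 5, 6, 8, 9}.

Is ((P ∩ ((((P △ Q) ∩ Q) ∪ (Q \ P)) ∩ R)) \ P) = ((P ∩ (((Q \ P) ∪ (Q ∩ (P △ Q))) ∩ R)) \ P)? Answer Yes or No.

P △ Q = {2, 5, 8}
(P △ Q) ∩ Q = {5, 8}
Q \ P = {5, 8}
((P △ Q) ∩ Q) ∪ (Q \ P) = {5, 8}
(((P △ Q) ∩ Q) ∪ (Q \ P)) ∩ R = {5, 8}
P ∩ ((((P △ Q) ∩ Q) ∪ (Q \ P)) ∩ R) = {}
(P ∩ ((((P △ Q) ∩ Q) ∪ (Q \ P)) ∩ R)) \ P = {}
Q ∩ (P △ Q) = {5, 8}
(Q \ P) ∪ (Q ∩ (P △ Q)) = {5, 8}
((Q \ P) ∪ (Q ∩ (P △ Q))) ∩ R = {5, 8}
P ∩ (((Q \ P) ∪ (Q ∩ (P △ Q))) ∩ R) = {}
(P ∩ (((Q \ P) ∪ (Q ∩ (P △ Q))) ∩ R)) \ P = {}
Both equal {}, so (P ∩ ((((P △ Q) ∩ Q) ∪ (Q \ P)) ∩ R)) \ P = (P ∩ (((Q \ P) ∪ (Q ∩ (P △ Q))) ∩ R)) \ P.

Yes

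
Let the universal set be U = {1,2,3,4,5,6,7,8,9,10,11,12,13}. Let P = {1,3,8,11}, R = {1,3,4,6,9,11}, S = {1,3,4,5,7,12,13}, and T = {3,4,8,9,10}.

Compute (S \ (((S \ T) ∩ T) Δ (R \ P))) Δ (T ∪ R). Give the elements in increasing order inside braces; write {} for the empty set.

S \ T = {1,5,7,12,13}
(S \ T) ∩ T = {}
R \ P = {4,6,9}
((S \ T) ∩ T) Δ (R \ P) = {4,6,9}
S \ (((S \ T) ∩ T) Δ (R \ P)) = {1,3,5,7,12,13}
T ∪ R = {1,3,4,6,8,9,10,11}
(S \ (((S \ T) ∩ T) Δ (R \ P))) Δ (T ∪ R) = {4,5,6,7,8,9,10,11,12,13}

{4,5,6,7,8,9,10,11,12,13}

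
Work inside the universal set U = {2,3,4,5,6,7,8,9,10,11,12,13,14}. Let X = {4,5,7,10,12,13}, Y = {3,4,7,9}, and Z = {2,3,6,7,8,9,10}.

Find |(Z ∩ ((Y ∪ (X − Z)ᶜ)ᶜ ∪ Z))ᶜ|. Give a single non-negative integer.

6

X − Z = {4,5,12,13}
(X − Z)ᶜ = {2,3,6,7,8,9,10,11,14}
Y ∪ (X − Z)ᶜ = {2,3,4,6,7,8,9,10,11,14}
(Y ∪ (X − Z)ᶜ)ᶜ = {5,12,13}
(Y ∪ (X − Z)ᶜ)ᶜ ∪ Z = {2,3,5,6,7,8,9,10,12,13}
Z ∩ ((Y ∪ (X − Z)ᶜ)ᶜ ∪ Z) = {2,3,6,7,8,9,10}
(Z ∩ ((Y ∪ (X − Z)ᶜ)ᶜ ∪ Z))ᶜ = {4,5,11,12,13,14}
|(Z ∩ ((Y ∪ (X − Z)ᶜ)ᶜ ∪ Z))ᶜ| = 6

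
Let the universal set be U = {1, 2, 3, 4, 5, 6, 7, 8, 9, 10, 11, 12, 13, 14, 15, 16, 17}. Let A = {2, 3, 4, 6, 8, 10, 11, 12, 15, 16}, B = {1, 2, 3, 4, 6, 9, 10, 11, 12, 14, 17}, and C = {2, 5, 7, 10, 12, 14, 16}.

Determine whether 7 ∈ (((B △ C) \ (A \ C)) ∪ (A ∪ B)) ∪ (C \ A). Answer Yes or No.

7 ∉ B and 7 ∈ C, so 7 ∈ B △ C
7 ∉ A and 7 ∈ C, so 7 ∉ A \ C
7 ∈ (B △ C) and 7 ∉ (A \ C), so 7 ∈ (B △ C) \ (A \ C)
7 ∉ A and 7 ∉ B, so 7 ∉ A ∪ B
7 ∈ ((B △ C) \ (A \ C)) and 7 ∉ (A ∪ B), so 7 ∈ ((B △ C) \ (A \ C)) ∪ (A ∪ B)
7 ∈ C and 7 ∉ A, so 7 ∈ C \ A
7 ∈ (((B △ C) \ (A \ C)) ∪ (A ∪ B)) and 7 ∈ (C \ A), so 7 ∈ (((B △ C) \ (A \ C)) ∪ (A ∪ B)) ∪ (C \ A)

Yes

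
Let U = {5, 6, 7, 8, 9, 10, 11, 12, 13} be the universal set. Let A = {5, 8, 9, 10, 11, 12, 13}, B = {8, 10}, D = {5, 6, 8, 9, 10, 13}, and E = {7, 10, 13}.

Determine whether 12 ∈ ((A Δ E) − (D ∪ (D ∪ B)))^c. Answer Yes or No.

No

12 ∈ A and 12 ∉ E, so 12 ∈ A Δ E
12 ∉ D and 12 ∉ B, so 12 ∉ D ∪ B
12 ∉ D and 12 ∉ (D ∪ B), so 12 ∉ D ∪ (D ∪ B)
12 ∈ (A Δ E) and 12 ∉ (D ∪ (D ∪ B)), so 12 ∈ (A Δ E) − (D ∪ (D ∪ B))
12 ∉ ((A Δ E) − (D ∪ (D ∪ B)))^c since 12 ∈ ((A Δ E) − (D ∪ (D ∪ B)))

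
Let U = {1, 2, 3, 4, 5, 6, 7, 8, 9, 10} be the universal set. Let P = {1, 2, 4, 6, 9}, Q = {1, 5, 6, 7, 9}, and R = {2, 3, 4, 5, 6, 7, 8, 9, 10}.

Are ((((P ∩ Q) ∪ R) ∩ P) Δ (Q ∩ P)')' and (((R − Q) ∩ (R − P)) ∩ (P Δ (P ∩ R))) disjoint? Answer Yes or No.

P ∩ Q = {1, 6, 9}
(P ∩ Q) ∪ R = {1, 2, 3, 4, 5, 6, 7, 8, 9, 10}
((P ∩ Q) ∪ R) ∩ P = {1, 2, 4, 6, 9}
Q ∩ P = {1, 6, 9}
(Q ∩ P)' = {2, 3, 4, 5, 7, 8, 10}
(((P ∩ Q) ∪ R) ∩ P) Δ (Q ∩ P)' = {1, 3, 5, 6, 7, 8, 9, 10}
((((P ∩ Q) ∪ R) ∩ P) Δ (Q ∩ P)')' = {2, 4}
R − Q = {2, 3, 4, 8, 10}
R − P = {3, 5, 7, 8, 10}
(R − Q) ∩ (R − P) = {3, 8, 10}
P ∩ R = {2, 4, 6, 9}
P Δ (P ∩ R) = {1}
((R − Q) ∩ (R − P)) ∩ (P Δ (P ∩ R)) = {}
{2, 4} and {} share no elements.

Yes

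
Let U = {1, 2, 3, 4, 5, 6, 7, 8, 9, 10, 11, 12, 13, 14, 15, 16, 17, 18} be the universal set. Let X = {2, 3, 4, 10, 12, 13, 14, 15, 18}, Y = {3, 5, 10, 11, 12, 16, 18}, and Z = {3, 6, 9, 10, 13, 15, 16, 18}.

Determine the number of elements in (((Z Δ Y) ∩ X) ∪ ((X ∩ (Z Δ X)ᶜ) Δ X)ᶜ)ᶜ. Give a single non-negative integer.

3

Z Δ Y = {5, 6, 9, 11, 12, 13, 15}
(Z Δ Y) ∩ X = {12, 13, 15}
Z Δ X = {2, 4, 6, 9, 12, 14, 16}
(Z Δ X)ᶜ = {1, 3, 5, 7, 8, 10, 11, 13, 15, 17, 18}
X ∩ (Z Δ X)ᶜ = {3, 10, 13, 15, 18}
(X ∩ (Z Δ X)ᶜ) Δ X = {2, 4, 12, 14}
((X ∩ (Z Δ X)ᶜ) Δ X)ᶜ = {1, 3, 5, 6, 7, 8, 9, 10, 11, 13, 15, 16, 17, 18}
((Z Δ Y) ∩ X) ∪ ((X ∩ (Z Δ X)ᶜ) Δ X)ᶜ = {1, 3, 5, 6, 7, 8, 9, 10, 11, 12, 13, 15, 16, 17, 18}
(((Z Δ Y) ∩ X) ∪ ((X ∩ (Z Δ X)ᶜ) Δ X)ᶜ)ᶜ = {2, 4, 14}
|(((Z Δ Y) ∩ X) ∪ ((X ∩ (Z Δ X)ᶜ) Δ X)ᶜ)ᶜ| = 3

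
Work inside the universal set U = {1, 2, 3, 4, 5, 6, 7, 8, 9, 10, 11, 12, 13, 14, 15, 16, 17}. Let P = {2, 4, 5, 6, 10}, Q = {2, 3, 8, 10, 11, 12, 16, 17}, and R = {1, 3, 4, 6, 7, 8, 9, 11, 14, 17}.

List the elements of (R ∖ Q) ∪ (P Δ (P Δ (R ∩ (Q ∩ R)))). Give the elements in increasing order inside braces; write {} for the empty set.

{1, 3, 4, 6, 7, 8, 9, 11, 14, 17}

R ∖ Q = {1, 4, 6, 7, 9, 14}
Q ∩ R = {3, 8, 11, 17}
R ∩ (Q ∩ R) = {3, 8, 11, 17}
P Δ (R ∩ (Q ∩ R)) = {2, 3, 4, 5, 6, 8, 10, 11, 17}
P Δ (P Δ (R ∩ (Q ∩ R))) = {3, 8, 11, 17}
(R ∖ Q) ∪ (P Δ (P Δ (R ∩ (Q ∩ R)))) = {1, 3, 4, 6, 7, 8, 9, 11, 14, 17}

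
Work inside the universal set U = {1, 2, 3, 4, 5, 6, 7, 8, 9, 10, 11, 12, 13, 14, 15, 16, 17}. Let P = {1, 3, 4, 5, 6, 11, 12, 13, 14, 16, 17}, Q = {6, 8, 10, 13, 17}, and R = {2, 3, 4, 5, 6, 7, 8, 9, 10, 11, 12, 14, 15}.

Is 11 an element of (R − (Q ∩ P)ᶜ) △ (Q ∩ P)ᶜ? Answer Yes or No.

Yes

11 ∉ Q and 11 ∈ P, so 11 ∉ Q ∩ P
11 ∈ (Q ∩ P)ᶜ since 11 ∉ (Q ∩ P)
11 ∈ R and 11 ∈ (Q ∩ P)ᶜ, so 11 ∉ R − (Q ∩ P)ᶜ
11 ∉ Q and 11 ∈ P, so 11 ∉ Q ∩ P
11 ∈ (Q ∩ P)ᶜ since 11 ∉ (Q ∩ P)
11 ∉ (R − (Q ∩ P)ᶜ) and 11 ∈ (Q ∩ P)ᶜ, so 11 ∈ (R − (Q ∩ P)ᶜ) △ (Q ∩ P)ᶜ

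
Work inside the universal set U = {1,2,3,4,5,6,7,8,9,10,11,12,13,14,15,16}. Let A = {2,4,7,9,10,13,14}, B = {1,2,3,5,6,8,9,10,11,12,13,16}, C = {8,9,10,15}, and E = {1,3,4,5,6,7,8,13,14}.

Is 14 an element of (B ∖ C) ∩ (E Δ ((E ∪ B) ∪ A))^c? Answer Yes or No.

No

14 ∉ B and 14 ∉ C, so 14 ∉ B ∖ C
14 ∈ E and 14 ∉ B, so 14 ∈ E ∪ B
14 ∈ (E ∪ B) and 14 ∈ A, so 14 ∈ (E ∪ B) ∪ A
14 ∈ E and 14 ∈ ((E ∪ B) ∪ A), so 14 ∉ E Δ ((E ∪ B) ∪ A)
14 ∈ (E Δ ((E ∪ B) ∪ A))^c since 14 ∉ (E Δ ((E ∪ B) ∪ A))
14 ∉ (B ∖ C) and 14 ∈ (E Δ ((E ∪ B) ∪ A))^c, so 14 ∉ (B ∖ C) ∩ (E Δ ((E ∪ B) ∪ A))^c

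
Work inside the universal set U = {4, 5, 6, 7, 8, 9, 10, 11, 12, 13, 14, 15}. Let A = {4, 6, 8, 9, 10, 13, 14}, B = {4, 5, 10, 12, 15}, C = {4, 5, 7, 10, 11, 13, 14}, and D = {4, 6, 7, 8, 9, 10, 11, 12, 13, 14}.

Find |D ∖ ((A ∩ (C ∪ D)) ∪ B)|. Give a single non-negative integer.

2

C ∪ D = {4, 5, 6, 7, 8, 9, 10, 11, 12, 13, 14}
A ∩ (C ∪ D) = {4, 6, 8, 9, 10, 13, 14}
(A ∩ (C ∪ D)) ∪ B = {4, 5, 6, 8, 9, 10, 12, 13, 14, 15}
D ∖ ((A ∩ (C ∪ D)) ∪ B) = {7, 11}
|D ∖ ((A ∩ (C ∪ D)) ∪ B)| = 2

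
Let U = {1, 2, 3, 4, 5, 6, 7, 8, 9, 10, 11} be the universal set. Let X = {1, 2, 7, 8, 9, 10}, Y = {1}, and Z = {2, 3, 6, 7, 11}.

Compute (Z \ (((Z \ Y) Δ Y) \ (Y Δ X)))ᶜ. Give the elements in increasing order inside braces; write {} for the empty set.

Z \ Y = {2, 3, 6, 7, 11}
(Z \ Y) Δ Y = {1, 2, 3, 6, 7, 11}
Y Δ X = {2, 7, 8, 9, 10}
((Z \ Y) Δ Y) \ (Y Δ X) = {1, 3, 6, 11}
Z \ (((Z \ Y) Δ Y) \ (Y Δ X)) = {2, 7}
(Z \ (((Z \ Y) Δ Y) \ (Y Δ X)))ᶜ = {1, 3, 4, 5, 6, 8, 9, 10, 11}

{1, 3, 4, 5, 6, 8, 9, 10, 11}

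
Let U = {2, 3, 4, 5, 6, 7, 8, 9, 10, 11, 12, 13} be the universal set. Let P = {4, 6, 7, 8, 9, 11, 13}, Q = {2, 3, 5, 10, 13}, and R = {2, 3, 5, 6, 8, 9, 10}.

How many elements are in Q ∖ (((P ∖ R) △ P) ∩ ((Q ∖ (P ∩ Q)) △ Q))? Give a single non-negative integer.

P ∖ R = {4, 7, 11, 13}
(P ∖ R) △ P = {6, 8, 9}
P ∩ Q = {13}
Q ∖ (P ∩ Q) = {2, 3, 5, 10}
(Q ∖ (P ∩ Q)) △ Q = {13}
((P ∖ R) △ P) ∩ ((Q ∖ (P ∩ Q)) △ Q) = {}
Q ∖ (((P ∖ R) △ P) ∩ ((Q ∖ (P ∩ Q)) △ Q)) = {2, 3, 5, 10, 13}
|Q ∖ (((P ∖ R) △ P) ∩ ((Q ∖ (P ∩ Q)) △ Q))| = 5

5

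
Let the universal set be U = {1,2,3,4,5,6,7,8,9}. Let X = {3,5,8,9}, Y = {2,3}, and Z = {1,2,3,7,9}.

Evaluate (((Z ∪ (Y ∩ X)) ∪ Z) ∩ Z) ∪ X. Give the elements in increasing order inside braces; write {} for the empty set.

Y ∩ X = {3}
Z ∪ (Y ∩ X) = {1,2,3,7,9}
(Z ∪ (Y ∩ X)) ∪ Z = {1,2,3,7,9}
((Z ∪ (Y ∩ X)) ∪ Z) ∩ Z = {1,2,3,7,9}
(((Z ∪ (Y ∩ X)) ∪ Z) ∩ Z) ∪ X = {1,2,3,5,7,8,9}

{1,2,3,5,7,8,9}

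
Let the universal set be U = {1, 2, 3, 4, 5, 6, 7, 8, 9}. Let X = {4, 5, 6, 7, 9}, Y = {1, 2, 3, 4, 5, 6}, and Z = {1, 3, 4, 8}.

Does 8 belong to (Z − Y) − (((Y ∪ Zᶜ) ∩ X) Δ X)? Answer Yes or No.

Yes

8 ∈ Z and 8 ∉ Y, so 8 ∈ Z − Y
8 ∈ Z, so 8 ∉ Zᶜ
8 ∉ Y and 8 ∉ Zᶜ, so 8 ∉ Y ∪ Zᶜ
8 ∉ (Y ∪ Zᶜ) and 8 ∉ X, so 8 ∉ (Y ∪ Zᶜ) ∩ X
8 ∉ ((Y ∪ Zᶜ) ∩ X) and 8 ∉ X, so 8 ∉ ((Y ∪ Zᶜ) ∩ X) Δ X
8 ∈ (Z − Y) and 8 ∉ (((Y ∪ Zᶜ) ∩ X) Δ X), so 8 ∈ (Z − Y) − (((Y ∪ Zᶜ) ∩ X) Δ X)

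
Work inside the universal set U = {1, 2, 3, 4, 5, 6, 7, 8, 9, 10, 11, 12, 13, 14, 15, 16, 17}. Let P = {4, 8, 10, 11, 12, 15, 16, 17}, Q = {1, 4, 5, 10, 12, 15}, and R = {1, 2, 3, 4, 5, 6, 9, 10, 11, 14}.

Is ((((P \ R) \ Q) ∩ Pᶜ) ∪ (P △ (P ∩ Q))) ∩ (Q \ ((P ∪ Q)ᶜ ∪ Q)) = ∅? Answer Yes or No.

Yes

P \ R = {8, 12, 15, 16, 17}
(P \ R) \ Q = {8, 16, 17}
Pᶜ = {1, 2, 3, 5, 6, 7, 9, 13, 14}
((P \ R) \ Q) ∩ Pᶜ = {}
P ∩ Q = {4, 10, 12, 15}
P △ (P ∩ Q) = {8, 11, 16, 17}
(((P \ R) \ Q) ∩ Pᶜ) ∪ (P △ (P ∩ Q)) = {8, 11, 16, 17}
P ∪ Q = {1, 4, 5, 8, 10, 11, 12, 15, 16, 17}
(P ∪ Q)ᶜ = {2, 3, 6, 7, 9, 13, 14}
(P ∪ Q)ᶜ ∪ Q = {1, 2, 3, 4, 5, 6, 7, 9, 10, 12, 13, 14, 15}
Q \ ((P ∪ Q)ᶜ ∪ Q) = {}
{8, 11, 16, 17} and {} share no elements.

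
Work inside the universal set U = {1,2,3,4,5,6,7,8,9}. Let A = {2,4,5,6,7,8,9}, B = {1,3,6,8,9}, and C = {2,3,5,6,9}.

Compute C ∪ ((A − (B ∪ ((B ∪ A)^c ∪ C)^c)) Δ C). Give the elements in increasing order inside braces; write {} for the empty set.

B ∪ A = {1,2,3,4,5,6,7,8,9}
(B ∪ A)^c = {}
(B ∪ A)^c ∪ C = {2,3,5,6,9}
((B ∪ A)^c ∪ C)^c = {1,4,7,8}
B ∪ ((B ∪ A)^c ∪ C)^c = {1,3,4,6,7,8,9}
A − (B ∪ ((B ∪ A)^c ∪ C)^c) = {2,5}
(A − (B ∪ ((B ∪ A)^c ∪ C)^c)) Δ C = {3,6,9}
C ∪ ((A − (B ∪ ((B ∪ A)^c ∪ C)^c)) Δ C) = {2,3,5,6,9}

{2,3,5,6,9}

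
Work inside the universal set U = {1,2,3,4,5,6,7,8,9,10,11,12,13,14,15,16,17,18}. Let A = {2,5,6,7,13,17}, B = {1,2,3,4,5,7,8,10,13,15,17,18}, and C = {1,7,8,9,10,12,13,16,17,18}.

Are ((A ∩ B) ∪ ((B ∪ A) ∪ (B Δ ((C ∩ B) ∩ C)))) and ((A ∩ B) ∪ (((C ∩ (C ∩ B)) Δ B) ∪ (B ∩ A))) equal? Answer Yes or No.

A ∩ B = {2,5,7,13,17}
B ∪ A = {1,2,3,4,5,6,7,8,10,13,15,17,18}
C ∩ B = {1,7,8,10,13,17,18}
(C ∩ B) ∩ C = {1,7,8,10,13,17,18}
B Δ ((C ∩ B) ∩ C) = {2,3,4,5,15}
(B ∪ A) ∪ (B Δ ((C ∩ B) ∩ C)) = {1,2,3,4,5,6,7,8,10,13,15,17,18}
(A ∩ B) ∪ ((B ∪ A) ∪ (B Δ ((C ∩ B) ∩ C))) = {1,2,3,4,5,6,7,8,10,13,15,17,18}
C ∩ (C ∩ B) = {1,7,8,10,13,17,18}
(C ∩ (C ∩ B)) Δ B = {2,3,4,5,15}
B ∩ A = {2,5,7,13,17}
((C ∩ (C ∩ B)) Δ B) ∪ (B ∩ A) = {2,3,4,5,7,13,15,17}
(A ∩ B) ∪ (((C ∩ (C ∩ B)) Δ B) ∪ (B ∩ A)) = {2,3,4,5,7,13,15,17}
1 ∈ (A ∩ B) ∪ ((B ∪ A) ∪ (B Δ ((C ∩ B) ∩ C))) but 1 ∉ (A ∩ B) ∪ (((C ∩ (C ∩ B)) Δ B) ∪ (B ∩ A)), so they differ.

No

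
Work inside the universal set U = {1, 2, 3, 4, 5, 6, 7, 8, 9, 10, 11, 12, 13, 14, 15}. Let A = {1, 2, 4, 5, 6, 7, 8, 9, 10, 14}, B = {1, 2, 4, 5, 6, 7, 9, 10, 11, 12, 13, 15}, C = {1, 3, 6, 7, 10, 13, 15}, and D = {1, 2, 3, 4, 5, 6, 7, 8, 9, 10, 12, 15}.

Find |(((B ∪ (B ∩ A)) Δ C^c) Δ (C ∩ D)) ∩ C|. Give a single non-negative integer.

2

B ∩ A = {1, 2, 4, 5, 6, 7, 9, 10}
B ∪ (B ∩ A) = {1, 2, 4, 5, 6, 7, 9, 10, 11, 12, 13, 15}
C^c = {2, 4, 5, 8, 9, 11, 12, 14}
(B ∪ (B ∩ A)) Δ C^c = {1, 6, 7, 8, 10, 13, 14, 15}
C ∩ D = {1, 3, 6, 7, 10, 15}
((B ∪ (B ∩ A)) Δ C^c) Δ (C ∩ D) = {3, 8, 13, 14}
(((B ∪ (B ∩ A)) Δ C^c) Δ (C ∩ D)) ∩ C = {3, 13}
|(((B ∪ (B ∩ A)) Δ C^c) Δ (C ∩ D)) ∩ C| = 2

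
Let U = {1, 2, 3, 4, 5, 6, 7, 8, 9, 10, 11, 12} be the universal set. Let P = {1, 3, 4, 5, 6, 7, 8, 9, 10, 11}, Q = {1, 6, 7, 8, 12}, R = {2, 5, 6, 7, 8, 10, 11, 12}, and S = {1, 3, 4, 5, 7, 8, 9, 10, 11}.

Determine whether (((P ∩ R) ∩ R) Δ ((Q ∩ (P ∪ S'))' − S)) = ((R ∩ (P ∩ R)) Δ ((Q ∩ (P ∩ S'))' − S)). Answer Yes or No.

No

P ∩ R = {5, 6, 7, 8, 10, 11}
(P ∩ R) ∩ R = {5, 6, 7, 8, 10, 11}
S' = {2, 6, 12}
P ∪ S' = {1, 2, 3, 4, 5, 6, 7, 8, 9, 10, 11, 12}
Q ∩ (P ∪ S') = {1, 6, 7, 8, 12}
(Q ∩ (P ∪ S'))' = {2, 3, 4, 5, 9, 10, 11}
(Q ∩ (P ∪ S'))' − S = {2}
((P ∩ R) ∩ R) Δ ((Q ∩ (P ∪ S'))' − S) = {2, 5, 6, 7, 8, 10, 11}
R ∩ (P ∩ R) = {5, 6, 7, 8, 10, 11}
P ∩ S' = {6}
Q ∩ (P ∩ S') = {6}
(Q ∩ (P ∩ S'))' = {1, 2, 3, 4, 5, 7, 8, 9, 10, 11, 12}
(Q ∩ (P ∩ S'))' − S = {2, 12}
(R ∩ (P ∩ R)) Δ ((Q ∩ (P ∩ S'))' − S) = {2, 5, 6, 7, 8, 10, 11, 12}
12 ∈ (R ∩ (P ∩ R)) Δ ((Q ∩ (P ∩ S'))' − S) but 12 ∉ ((P ∩ R) ∩ R) Δ ((Q ∩ (P ∪ S'))' − S), so they differ.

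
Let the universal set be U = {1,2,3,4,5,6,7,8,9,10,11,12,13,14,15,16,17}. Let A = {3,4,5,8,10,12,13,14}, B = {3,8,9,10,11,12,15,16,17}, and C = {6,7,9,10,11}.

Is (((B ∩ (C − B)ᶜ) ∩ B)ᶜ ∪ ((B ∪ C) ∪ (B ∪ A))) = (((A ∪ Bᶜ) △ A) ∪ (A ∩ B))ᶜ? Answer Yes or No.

No

C − B = {6,7}
(C − B)ᶜ = {1,2,3,4,5,8,9,10,11,12,13,14,15,16,17}
B ∩ (C − B)ᶜ = {3,8,9,10,11,12,15,16,17}
(B ∩ (C − B)ᶜ) ∩ B = {3,8,9,10,11,12,15,16,17}
((B ∩ (C − B)ᶜ) ∩ B)ᶜ = {1,2,4,5,6,7,13,14}
B ∪ C = {3,6,7,8,9,10,11,12,15,16,17}
B ∪ A = {3,4,5,8,9,10,11,12,13,14,15,16,17}
(B ∪ C) ∪ (B ∪ A) = {3,4,5,6,7,8,9,10,11,12,13,14,15,16,17}
((B ∩ (C − B)ᶜ) ∩ B)ᶜ ∪ ((B ∪ C) ∪ (B ∪ A)) = {1,2,3,4,5,6,7,8,9,10,11,12,13,14,15,16,17}
Bᶜ = {1,2,4,5,6,7,13,14}
A ∪ Bᶜ = {1,2,3,4,5,6,7,8,10,12,13,14}
(A ∪ Bᶜ) △ A = {1,2,6,7}
A ∩ B = {3,8,10,12}
((A ∪ Bᶜ) △ A) ∪ (A ∩ B) = {1,2,3,6,7,8,10,12}
(((A ∪ Bᶜ) △ A) ∪ (A ∩ B))ᶜ = {4,5,9,11,13,14,15,16,17}
1 ∈ ((B ∩ (C − B)ᶜ) ∩ B)ᶜ ∪ ((B ∪ C) ∪ (B ∪ A)) but 1 ∉ (((A ∪ Bᶜ) △ A) ∪ (A ∩ B))ᶜ, so they differ.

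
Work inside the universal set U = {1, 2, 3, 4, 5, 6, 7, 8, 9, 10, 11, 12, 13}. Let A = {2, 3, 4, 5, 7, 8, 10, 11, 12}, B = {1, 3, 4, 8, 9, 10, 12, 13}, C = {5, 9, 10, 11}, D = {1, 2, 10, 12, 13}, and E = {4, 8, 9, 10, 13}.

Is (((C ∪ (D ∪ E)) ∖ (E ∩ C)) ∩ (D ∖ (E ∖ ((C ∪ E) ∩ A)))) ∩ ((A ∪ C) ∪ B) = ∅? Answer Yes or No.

D ∪ E = {1, 2, 4, 8, 9, 10, 12, 13}
C ∪ (D ∪ E) = {1, 2, 4, 5, 8, 9, 10, 11, 12, 13}
E ∩ C = {9, 10}
(C ∪ (D ∪ E)) ∖ (E ∩ C) = {1, 2, 4, 5, 8, 11, 12, 13}
C ∪ E = {4, 5, 8, 9, 10, 11, 13}
(C ∪ E) ∩ A = {4, 5, 8, 10, 11}
E ∖ ((C ∪ E) ∩ A) = {9, 13}
D ∖ (E ∖ ((C ∪ E) ∩ A)) = {1, 2, 10, 12}
((C ∪ (D ∪ E)) ∖ (E ∩ C)) ∩ (D ∖ (E ∖ ((C ∪ E) ∩ A))) = {1, 2, 12}
A ∪ C = {2, 3, 4, 5, 7, 8, 9, 10, 11, 12}
(A ∪ C) ∪ B = {1, 2, 3, 4, 5, 7, 8, 9, 10, 11, 12, 13}
1 lies in both, so they are not disjoint.

No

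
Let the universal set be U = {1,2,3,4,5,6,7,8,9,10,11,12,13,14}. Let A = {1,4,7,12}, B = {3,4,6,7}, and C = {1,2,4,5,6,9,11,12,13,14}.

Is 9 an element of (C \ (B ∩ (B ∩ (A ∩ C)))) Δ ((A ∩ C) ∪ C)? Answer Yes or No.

9 ∉ A and 9 ∈ C, so 9 ∉ A ∩ C
9 ∉ B and 9 ∉ (A ∩ C), so 9 ∉ B ∩ (A ∩ C)
9 ∉ B and 9 ∉ (B ∩ (A ∩ C)), so 9 ∉ B ∩ (B ∩ (A ∩ C))
9 ∈ C and 9 ∉ (B ∩ (B ∩ (A ∩ C))), so 9 ∈ C \ (B ∩ (B ∩ (A ∩ C)))
9 ∉ A and 9 ∈ C, so 9 ∉ A ∩ C
9 ∉ (A ∩ C) and 9 ∈ C, so 9 ∈ (A ∩ C) ∪ C
9 ∈ (C \ (B ∩ (B ∩ (A ∩ C)))) and 9 ∈ ((A ∩ C) ∪ C), so 9 ∉ (C \ (B ∩ (B ∩ (A ∩ C)))) Δ ((A ∩ C) ∪ C)

No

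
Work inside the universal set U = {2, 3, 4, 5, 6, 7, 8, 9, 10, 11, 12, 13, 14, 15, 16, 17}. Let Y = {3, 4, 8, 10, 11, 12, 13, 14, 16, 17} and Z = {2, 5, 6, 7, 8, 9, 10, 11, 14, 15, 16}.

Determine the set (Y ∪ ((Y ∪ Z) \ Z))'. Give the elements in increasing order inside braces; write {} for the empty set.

{2, 5, 6, 7, 9, 15}

Y ∪ Z = {2, 3, 4, 5, 6, 7, 8, 9, 10, 11, 12, 13, 14, 15, 16, 17}
(Y ∪ Z) \ Z = {3, 4, 12, 13, 17}
Y ∪ ((Y ∪ Z) \ Z) = {3, 4, 8, 10, 11, 12, 13, 14, 16, 17}
(Y ∪ ((Y ∪ Z) \ Z))' = {2, 5, 6, 7, 9, 15}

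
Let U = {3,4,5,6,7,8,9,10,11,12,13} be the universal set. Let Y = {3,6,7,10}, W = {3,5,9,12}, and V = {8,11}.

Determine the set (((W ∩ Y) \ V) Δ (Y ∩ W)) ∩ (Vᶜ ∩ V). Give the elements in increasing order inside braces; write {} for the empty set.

W ∩ Y = {3}
(W ∩ Y) \ V = {3}
Y ∩ W = {3}
((W ∩ Y) \ V) Δ (Y ∩ W) = {}
Vᶜ = {3,4,5,6,7,9,10,12,13}
Vᶜ ∩ V = {}
(((W ∩ Y) \ V) Δ (Y ∩ W)) ∩ (Vᶜ ∩ V) = {}

{}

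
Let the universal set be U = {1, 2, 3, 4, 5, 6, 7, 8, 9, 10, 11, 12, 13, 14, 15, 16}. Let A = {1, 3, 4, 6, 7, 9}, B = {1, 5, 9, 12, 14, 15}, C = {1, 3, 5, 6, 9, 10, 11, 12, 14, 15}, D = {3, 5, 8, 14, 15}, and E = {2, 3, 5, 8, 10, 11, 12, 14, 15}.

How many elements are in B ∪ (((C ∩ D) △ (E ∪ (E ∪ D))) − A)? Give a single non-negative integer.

C ∩ D = {3, 5, 14, 15}
E ∪ D = {2, 3, 5, 8, 10, 11, 12, 14, 15}
E ∪ (E ∪ D) = {2, 3, 5, 8, 10, 11, 12, 14, 15}
(C ∩ D) △ (E ∪ (E ∪ D)) = {2, 8, 10, 11, 12}
((C ∩ D) △ (E ∪ (E ∪ D))) − A = {2, 8, 10, 11, 12}
B ∪ (((C ∩ D) △ (E ∪ (E ∪ D))) − A) = {1, 2, 5, 8, 9, 10, 11, 12, 14, 15}
|B ∪ (((C ∩ D) △ (E ∪ (E ∪ D))) − A)| = 10

10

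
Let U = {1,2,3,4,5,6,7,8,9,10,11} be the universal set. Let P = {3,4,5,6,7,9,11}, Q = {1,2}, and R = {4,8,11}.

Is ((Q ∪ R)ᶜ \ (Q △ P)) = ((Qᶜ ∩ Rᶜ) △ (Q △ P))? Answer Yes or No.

Q ∪ R = {1,2,4,8,11}
(Q ∪ R)ᶜ = {3,5,6,7,9,10}
Q △ P = {1,2,3,4,5,6,7,9,11}
(Q ∪ R)ᶜ \ (Q △ P) = {10}
Qᶜ = {3,4,5,6,7,8,9,10,11}
Rᶜ = {1,2,3,5,6,7,9,10}
Qᶜ ∩ Rᶜ = {3,5,6,7,9,10}
(Qᶜ ∩ Rᶜ) △ (Q △ P) = {1,2,4,10,11}
1 ∈ (Qᶜ ∩ Rᶜ) △ (Q △ P) but 1 ∉ (Q ∪ R)ᶜ \ (Q △ P), so they differ.

No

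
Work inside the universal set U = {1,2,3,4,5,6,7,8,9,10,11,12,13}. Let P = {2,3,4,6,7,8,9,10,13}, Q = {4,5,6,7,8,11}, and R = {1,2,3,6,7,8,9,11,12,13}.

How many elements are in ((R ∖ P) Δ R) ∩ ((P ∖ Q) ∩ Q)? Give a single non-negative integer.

R ∖ P = {1,11,12}
(R ∖ P) Δ R = {2,3,6,7,8,9,13}
P ∖ Q = {2,3,9,10,13}
(P ∖ Q) ∩ Q = {}
((R ∖ P) Δ R) ∩ ((P ∖ Q) ∩ Q) = {}
|((R ∖ P) Δ R) ∩ ((P ∖ Q) ∩ Q)| = 0

0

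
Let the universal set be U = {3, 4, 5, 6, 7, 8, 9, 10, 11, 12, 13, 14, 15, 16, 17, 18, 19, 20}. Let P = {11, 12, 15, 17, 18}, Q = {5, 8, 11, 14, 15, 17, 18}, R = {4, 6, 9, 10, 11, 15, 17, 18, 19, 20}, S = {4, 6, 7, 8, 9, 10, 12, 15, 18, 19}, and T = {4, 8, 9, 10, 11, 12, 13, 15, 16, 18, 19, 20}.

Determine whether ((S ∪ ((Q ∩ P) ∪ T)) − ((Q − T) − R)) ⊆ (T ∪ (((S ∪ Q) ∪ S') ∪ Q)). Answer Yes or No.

Q ∩ P = {11, 15, 17, 18}
(Q ∩ P) ∪ T = {4, 8, 9, 10, 11, 12, 13, 15, 16, 17, 18, 19, 20}
S ∪ ((Q ∩ P) ∪ T) = {4, 6, 7, 8, 9, 10, 11, 12, 13, 15, 16, 17, 18, 19, 20}
Q − T = {5, 14, 17}
(Q − T) − R = {5, 14}
(S ∪ ((Q ∩ P) ∪ T)) − ((Q − T) − R) = {4, 6, 7, 8, 9, 10, 11, 12, 13, 15, 16, 17, 18, 19, 20}
S ∪ Q = {4, 5, 6, 7, 8, 9, 10, 11, 12, 14, 15, 17, 18, 19}
S' = {3, 5, 11, 13, 14, 16, 17, 20}
(S ∪ Q) ∪ S' = {3, 4, 5, 6, 7, 8, 9, 10, 11, 12, 13, 14, 15, 16, 17, 18, 19, 20}
((S ∪ Q) ∪ S') ∪ Q = {3, 4, 5, 6, 7, 8, 9, 10, 11, 12, 13, 14, 15, 16, 17, 18, 19, 20}
T ∪ (((S ∪ Q) ∪ S') ∪ Q) = {3, 4, 5, 6, 7, 8, 9, 10, 11, 12, 13, 14, 15, 16, 17, 18, 19, 20}
Every element of {4, 6, 7, 8, 9, 10, 11, 12, 13, 15, 16, 17, 18, 19, 20} is in {3, 4, 5, 6, 7, 8, 9, 10, 11, 12, 13, 14, 15, 16, 17, 18, 19, 20}, so (S ∪ ((Q ∩ P) ∪ T)) − ((Q − T) − R) ⊆ T ∪ (((S ∪ Q) ∪ S') ∪ Q).

Yes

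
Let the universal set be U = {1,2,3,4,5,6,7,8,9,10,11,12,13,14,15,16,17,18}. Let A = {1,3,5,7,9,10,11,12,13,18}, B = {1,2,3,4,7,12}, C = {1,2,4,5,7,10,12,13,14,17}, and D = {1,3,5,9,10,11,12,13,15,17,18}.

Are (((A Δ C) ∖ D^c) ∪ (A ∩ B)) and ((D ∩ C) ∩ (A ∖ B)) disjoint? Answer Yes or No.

Yes

A Δ C = {2,3,4,9,11,14,17,18}
D^c = {2,4,6,7,8,14,16}
(A Δ C) ∖ D^c = {3,9,11,17,18}
A ∩ B = {1,3,7,12}
((A Δ C) ∖ D^c) ∪ (A ∩ B) = {1,3,7,9,11,12,17,18}
D ∩ C = {1,5,10,12,13,17}
A ∖ B = {5,9,10,11,13,18}
(D ∩ C) ∩ (A ∖ B) = {5,10,13}
{1,3,7,9,11,12,17,18} and {5,10,13} share no elements.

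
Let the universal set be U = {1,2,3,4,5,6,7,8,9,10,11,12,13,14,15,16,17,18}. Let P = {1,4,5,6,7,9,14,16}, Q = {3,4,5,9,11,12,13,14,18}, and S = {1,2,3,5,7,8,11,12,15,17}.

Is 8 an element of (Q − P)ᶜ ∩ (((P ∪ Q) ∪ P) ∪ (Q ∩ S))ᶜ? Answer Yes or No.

8 ∉ Q and 8 ∉ P, so 8 ∉ Q − P
8 ∈ (Q − P)ᶜ since 8 ∉ (Q − P)
8 ∉ P and 8 ∉ Q, so 8 ∉ P ∪ Q
8 ∉ (P ∪ Q) and 8 ∉ P, so 8 ∉ (P ∪ Q) ∪ P
8 ∉ Q and 8 ∈ S, so 8 ∉ Q ∩ S
8 ∉ ((P ∪ Q) ∪ P) and 8 ∉ (Q ∩ S), so 8 ∉ ((P ∪ Q) ∪ P) ∪ (Q ∩ S)
8 ∈ (((P ∪ Q) ∪ P) ∪ (Q ∩ S))ᶜ since 8 ∉ (((P ∪ Q) ∪ P) ∪ (Q ∩ S))
8 ∈ (Q − P)ᶜ and 8 ∈ (((P ∪ Q) ∪ P) ∪ (Q ∩ S))ᶜ, so 8 ∈ (Q − P)ᶜ ∩ (((P ∪ Q) ∪ P) ∪ (Q ∩ S))ᶜ

Yes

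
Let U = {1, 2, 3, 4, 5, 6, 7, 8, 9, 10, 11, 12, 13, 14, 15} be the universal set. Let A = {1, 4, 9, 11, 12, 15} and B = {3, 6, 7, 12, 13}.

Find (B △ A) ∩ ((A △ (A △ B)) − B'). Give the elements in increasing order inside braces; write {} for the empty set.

{3, 6, 7, 13}

B △ A = {1, 3, 4, 6, 7, 9, 11, 13, 15}
A △ B = {1, 3, 4, 6, 7, 9, 11, 13, 15}
A △ (A △ B) = {3, 6, 7, 12, 13}
B' = {1, 2, 4, 5, 8, 9, 10, 11, 14, 15}
(A △ (A △ B)) − B' = {3, 6, 7, 12, 13}
(B △ A) ∩ ((A △ (A △ B)) − B') = {3, 6, 7, 13}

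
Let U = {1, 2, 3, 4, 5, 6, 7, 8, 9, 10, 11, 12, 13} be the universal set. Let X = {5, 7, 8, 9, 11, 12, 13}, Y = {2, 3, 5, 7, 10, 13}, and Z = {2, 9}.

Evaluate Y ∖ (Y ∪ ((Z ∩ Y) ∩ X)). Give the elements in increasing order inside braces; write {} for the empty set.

{}

Z ∩ Y = {2}
(Z ∩ Y) ∩ X = {}
Y ∪ ((Z ∩ Y) ∩ X) = {2, 3, 5, 7, 10, 13}
Y ∖ (Y ∪ ((Z ∩ Y) ∩ X)) = {}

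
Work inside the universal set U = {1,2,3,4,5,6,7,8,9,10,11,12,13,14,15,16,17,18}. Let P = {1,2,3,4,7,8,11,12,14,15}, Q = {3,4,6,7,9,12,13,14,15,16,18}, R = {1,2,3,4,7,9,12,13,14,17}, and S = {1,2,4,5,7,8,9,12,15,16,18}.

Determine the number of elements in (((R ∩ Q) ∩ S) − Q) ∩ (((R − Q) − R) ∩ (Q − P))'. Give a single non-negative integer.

0

R ∩ Q = {3,4,7,9,12,13,14}
(R ∩ Q) ∩ S = {4,7,9,12}
((R ∩ Q) ∩ S) − Q = {}
R − Q = {1,2,17}
(R − Q) − R = {}
Q − P = {6,9,13,16,18}
((R − Q) − R) ∩ (Q − P) = {}
(((R − Q) − R) ∩ (Q − P))' = {1,2,3,4,5,6,7,8,9,10,11,12,13,14,15,16,17,18}
(((R ∩ Q) ∩ S) − Q) ∩ (((R − Q) − R) ∩ (Q − P))' = {}
|(((R ∩ Q) ∩ S) − Q) ∩ (((R − Q) − R) ∩ (Q − P))'| = 0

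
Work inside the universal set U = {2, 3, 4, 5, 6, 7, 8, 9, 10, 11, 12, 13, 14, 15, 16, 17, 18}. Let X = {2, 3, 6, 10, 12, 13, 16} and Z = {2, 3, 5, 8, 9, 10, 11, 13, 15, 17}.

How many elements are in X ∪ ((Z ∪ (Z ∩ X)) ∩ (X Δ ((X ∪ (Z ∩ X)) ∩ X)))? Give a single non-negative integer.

7

Z ∩ X = {2, 3, 10, 13}
Z ∪ (Z ∩ X) = {2, 3, 5, 8, 9, 10, 11, 13, 15, 17}
X ∪ (Z ∩ X) = {2, 3, 6, 10, 12, 13, 16}
(X ∪ (Z ∩ X)) ∩ X = {2, 3, 6, 10, 12, 13, 16}
X Δ ((X ∪ (Z ∩ X)) ∩ X) = {}
(Z ∪ (Z ∩ X)) ∩ (X Δ ((X ∪ (Z ∩ X)) ∩ X)) = {}
X ∪ ((Z ∪ (Z ∩ X)) ∩ (X Δ ((X ∪ (Z ∩ X)) ∩ X))) = {2, 3, 6, 10, 12, 13, 16}
|X ∪ ((Z ∪ (Z ∩ X)) ∩ (X Δ ((X ∪ (Z ∩ X)) ∩ X)))| = 7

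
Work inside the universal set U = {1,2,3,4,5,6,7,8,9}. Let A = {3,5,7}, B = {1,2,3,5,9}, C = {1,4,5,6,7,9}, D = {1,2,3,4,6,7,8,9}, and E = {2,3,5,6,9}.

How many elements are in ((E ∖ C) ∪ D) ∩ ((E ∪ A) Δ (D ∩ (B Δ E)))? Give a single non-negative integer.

E ∖ C = {2,3}
(E ∖ C) ∪ D = {1,2,3,4,6,7,8,9}
E ∪ A = {2,3,5,6,7,9}
B Δ E = {1,6}
D ∩ (B Δ E) = {1,6}
(E ∪ A) Δ (D ∩ (B Δ E)) = {1,2,3,5,7,9}
((E ∖ C) ∪ D) ∩ ((E ∪ A) Δ (D ∩ (B Δ E))) = {1,2,3,7,9}
|((E ∖ C) ∪ D) ∩ ((E ∪ A) Δ (D ∩ (B Δ E)))| = 5

5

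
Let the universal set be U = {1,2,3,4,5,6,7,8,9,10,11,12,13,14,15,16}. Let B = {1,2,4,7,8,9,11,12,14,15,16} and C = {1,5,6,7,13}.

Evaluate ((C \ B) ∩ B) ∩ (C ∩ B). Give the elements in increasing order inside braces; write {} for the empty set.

{}

C \ B = {5,6,13}
(C \ B) ∩ B = {}
C ∩ B = {1,7}
((C \ B) ∩ B) ∩ (C ∩ B) = {}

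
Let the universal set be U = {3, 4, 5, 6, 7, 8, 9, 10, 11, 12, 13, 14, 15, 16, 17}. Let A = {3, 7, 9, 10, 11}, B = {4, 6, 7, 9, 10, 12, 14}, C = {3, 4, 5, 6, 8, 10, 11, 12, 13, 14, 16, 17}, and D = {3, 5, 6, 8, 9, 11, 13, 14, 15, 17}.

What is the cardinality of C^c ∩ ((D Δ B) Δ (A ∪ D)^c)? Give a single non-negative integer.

C^c = {7, 9, 15}
D Δ B = {3, 4, 5, 7, 8, 10, 11, 12, 13, 15, 17}
A ∪ D = {3, 5, 6, 7, 8, 9, 10, 11, 13, 14, 15, 17}
(A ∪ D)^c = {4, 12, 16}
(D Δ B) Δ (A ∪ D)^c = {3, 5, 7, 8, 10, 11, 13, 15, 16, 17}
C^c ∩ ((D Δ B) Δ (A ∪ D)^c) = {7, 15}
|C^c ∩ ((D Δ B) Δ (A ∪ D)^c)| = 2

2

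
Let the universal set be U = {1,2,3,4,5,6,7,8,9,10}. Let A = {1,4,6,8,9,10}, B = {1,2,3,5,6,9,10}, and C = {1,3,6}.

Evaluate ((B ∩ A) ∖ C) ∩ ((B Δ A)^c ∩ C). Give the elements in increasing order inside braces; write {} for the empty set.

B ∩ A = {1,6,9,10}
(B ∩ A) ∖ C = {9,10}
B Δ A = {2,3,4,5,8}
(B Δ A)^c = {1,6,7,9,10}
(B Δ A)^c ∩ C = {1,6}
((B ∩ A) ∖ C) ∩ ((B Δ A)^c ∩ C) = {}

{}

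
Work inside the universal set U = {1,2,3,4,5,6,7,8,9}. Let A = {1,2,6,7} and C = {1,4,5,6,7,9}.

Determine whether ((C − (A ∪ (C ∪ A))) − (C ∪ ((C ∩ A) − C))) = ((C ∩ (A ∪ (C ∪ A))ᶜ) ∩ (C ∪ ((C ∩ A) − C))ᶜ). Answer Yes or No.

C ∪ A = {1,2,4,5,6,7,9}
A ∪ (C ∪ A) = {1,2,4,5,6,7,9}
C − (A ∪ (C ∪ A)) = {}
C ∩ A = {1,6,7}
(C ∩ A) − C = {}
C ∪ ((C ∩ A) − C) = {1,4,5,6,7,9}
(C − (A ∪ (C ∪ A))) − (C ∪ ((C ∩ A) − C)) = {}
(A ∪ (C ∪ A))ᶜ = {3,8}
C ∩ (A ∪ (C ∪ A))ᶜ = {}
(C ∪ ((C ∩ A) − C))ᶜ = {2,3,8}
(C ∩ (A ∪ (C ∪ A))ᶜ) ∩ (C ∪ ((C ∩ A) − C))ᶜ = {}
Both equal {}, so (C − (A ∪ (C ∪ A))) − (C ∪ ((C ∩ A) − C)) = (C ∩ (A ∪ (C ∪ A))ᶜ) ∩ (C ∪ ((C ∩ A) − C))ᶜ.

Yes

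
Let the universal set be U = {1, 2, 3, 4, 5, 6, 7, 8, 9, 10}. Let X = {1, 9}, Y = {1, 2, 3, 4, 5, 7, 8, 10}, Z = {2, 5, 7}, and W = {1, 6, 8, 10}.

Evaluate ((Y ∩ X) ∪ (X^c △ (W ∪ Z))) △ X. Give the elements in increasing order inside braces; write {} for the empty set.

{3, 4, 9}

Y ∩ X = {1}
X^c = {2, 3, 4, 5, 6, 7, 8, 10}
W ∪ Z = {1, 2, 5, 6, 7, 8, 10}
X^c △ (W ∪ Z) = {1, 3, 4}
(Y ∩ X) ∪ (X^c △ (W ∪ Z)) = {1, 3, 4}
((Y ∩ X) ∪ (X^c △ (W ∪ Z))) △ X = {3, 4, 9}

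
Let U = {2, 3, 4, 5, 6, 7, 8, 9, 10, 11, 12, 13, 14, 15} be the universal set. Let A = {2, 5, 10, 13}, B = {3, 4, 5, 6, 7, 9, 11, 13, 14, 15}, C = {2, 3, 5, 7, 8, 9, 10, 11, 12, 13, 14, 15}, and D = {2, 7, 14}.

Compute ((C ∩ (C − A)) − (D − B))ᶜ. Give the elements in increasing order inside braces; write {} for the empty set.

C − A = {3, 7, 8, 9, 11, 12, 14, 15}
C ∩ (C − A) = {3, 7, 8, 9, 11, 12, 14, 15}
D − B = {2}
(C ∩ (C − A)) − (D − B) = {3, 7, 8, 9, 11, 12, 14, 15}
((C ∩ (C − A)) − (D − B))ᶜ = {2, 4, 5, 6, 10, 13}

{2, 4, 5, 6, 10, 13}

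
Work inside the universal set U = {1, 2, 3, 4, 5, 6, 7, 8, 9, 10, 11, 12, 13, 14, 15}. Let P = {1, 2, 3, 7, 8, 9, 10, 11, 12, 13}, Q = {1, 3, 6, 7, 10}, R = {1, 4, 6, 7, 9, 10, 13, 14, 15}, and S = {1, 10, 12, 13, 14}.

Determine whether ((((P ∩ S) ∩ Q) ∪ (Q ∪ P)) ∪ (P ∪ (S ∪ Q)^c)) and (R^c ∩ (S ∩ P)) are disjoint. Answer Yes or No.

No

P ∩ S = {1, 10, 12, 13}
(P ∩ S) ∩ Q = {1, 10}
Q ∪ P = {1, 2, 3, 6, 7, 8, 9, 10, 11, 12, 13}
((P ∩ S) ∩ Q) ∪ (Q ∪ P) = {1, 2, 3, 6, 7, 8, 9, 10, 11, 12, 13}
S ∪ Q = {1, 3, 6, 7, 10, 12, 13, 14}
(S ∪ Q)^c = {2, 4, 5, 8, 9, 11, 15}
P ∪ (S ∪ Q)^c = {1, 2, 3, 4, 5, 7, 8, 9, 10, 11, 12, 13, 15}
(((P ∩ S) ∩ Q) ∪ (Q ∪ P)) ∪ (P ∪ (S ∪ Q)^c) = {1, 2, 3, 4, 5, 6, 7, 8, 9, 10, 11, 12, 13, 15}
R^c = {2, 3, 5, 8, 11, 12}
S ∩ P = {1, 10, 12, 13}
R^c ∩ (S ∩ P) = {12}
12 lies in both, so they are not disjoint.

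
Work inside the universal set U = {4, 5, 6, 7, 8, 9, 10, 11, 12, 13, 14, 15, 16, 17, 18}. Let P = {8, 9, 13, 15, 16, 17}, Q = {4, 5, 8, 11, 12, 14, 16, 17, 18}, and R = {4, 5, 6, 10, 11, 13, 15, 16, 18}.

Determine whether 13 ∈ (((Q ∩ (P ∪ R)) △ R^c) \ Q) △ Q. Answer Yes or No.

No

13 ∈ P and 13 ∈ R, so 13 ∈ P ∪ R
13 ∉ Q and 13 ∈ (P ∪ R), so 13 ∉ Q ∩ (P ∪ R)
13 ∈ R, so 13 ∉ R^c
13 ∉ (Q ∩ (P ∪ R)) and 13 ∉ R^c, so 13 ∉ (Q ∩ (P ∪ R)) △ R^c
13 ∉ ((Q ∩ (P ∪ R)) △ R^c) and 13 ∉ Q, so 13 ∉ ((Q ∩ (P ∪ R)) △ R^c) \ Q
13 ∉ (((Q ∩ (P ∪ R)) △ R^c) \ Q) and 13 ∉ Q, so 13 ∉ (((Q ∩ (P ∪ R)) △ R^c) \ Q) △ Q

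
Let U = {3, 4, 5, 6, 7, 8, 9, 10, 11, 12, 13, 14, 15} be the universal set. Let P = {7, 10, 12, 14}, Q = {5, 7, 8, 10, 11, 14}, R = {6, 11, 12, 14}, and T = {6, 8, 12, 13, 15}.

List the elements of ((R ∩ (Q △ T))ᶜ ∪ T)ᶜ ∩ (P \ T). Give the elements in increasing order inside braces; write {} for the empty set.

Q △ T = {5, 6, 7, 10, 11, 12, 13, 14, 15}
R ∩ (Q △ T) = {6, 11, 12, 14}
(R ∩ (Q △ T))ᶜ = {3, 4, 5, 7, 8, 9, 10, 13, 15}
(R ∩ (Q △ T))ᶜ ∪ T = {3, 4, 5, 6, 7, 8, 9, 10, 12, 13, 15}
((R ∩ (Q △ T))ᶜ ∪ T)ᶜ = {11, 14}
P \ T = {7, 10, 14}
((R ∩ (Q △ T))ᶜ ∪ T)ᶜ ∩ (P \ T) = {14}

{14}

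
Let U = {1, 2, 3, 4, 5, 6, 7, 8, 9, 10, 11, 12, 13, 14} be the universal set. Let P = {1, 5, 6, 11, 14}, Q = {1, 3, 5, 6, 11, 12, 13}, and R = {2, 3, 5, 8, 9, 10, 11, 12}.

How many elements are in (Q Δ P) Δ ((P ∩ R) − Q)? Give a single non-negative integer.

Q Δ P = {3, 12, 13, 14}
P ∩ R = {5, 11}
(P ∩ R) − Q = {}
(Q Δ P) Δ ((P ∩ R) − Q) = {3, 12, 13, 14}
|(Q Δ P) Δ ((P ∩ R) − Q)| = 4

4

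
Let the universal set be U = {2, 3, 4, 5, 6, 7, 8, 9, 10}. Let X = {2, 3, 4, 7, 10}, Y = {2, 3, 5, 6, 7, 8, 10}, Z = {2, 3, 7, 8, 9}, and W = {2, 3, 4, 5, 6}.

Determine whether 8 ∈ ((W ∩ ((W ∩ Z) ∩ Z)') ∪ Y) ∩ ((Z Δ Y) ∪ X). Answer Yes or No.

No

8 ∉ W and 8 ∈ Z, so 8 ∉ W ∩ Z
8 ∉ (W ∩ Z) and 8 ∈ Z, so 8 ∉ (W ∩ Z) ∩ Z
8 ∈ ((W ∩ Z) ∩ Z)' since 8 ∉ ((W ∩ Z) ∩ Z)
8 ∉ W and 8 ∈ ((W ∩ Z) ∩ Z)', so 8 ∉ W ∩ ((W ∩ Z) ∩ Z)'
8 ∉ (W ∩ ((W ∩ Z) ∩ Z)') and 8 ∈ Y, so 8 ∈ (W ∩ ((W ∩ Z) ∩ Z)') ∪ Y
8 ∈ Z and 8 ∈ Y, so 8 ∉ Z Δ Y
8 ∉ (Z Δ Y) and 8 ∉ X, so 8 ∉ (Z Δ Y) ∪ X
8 ∈ ((W ∩ ((W ∩ Z) ∩ Z)') ∪ Y) and 8 ∉ ((Z Δ Y) ∪ X), so 8 ∉ ((W ∩ ((W ∩ Z) ∩ Z)') ∪ Y) ∩ ((Z Δ Y) ∪ X)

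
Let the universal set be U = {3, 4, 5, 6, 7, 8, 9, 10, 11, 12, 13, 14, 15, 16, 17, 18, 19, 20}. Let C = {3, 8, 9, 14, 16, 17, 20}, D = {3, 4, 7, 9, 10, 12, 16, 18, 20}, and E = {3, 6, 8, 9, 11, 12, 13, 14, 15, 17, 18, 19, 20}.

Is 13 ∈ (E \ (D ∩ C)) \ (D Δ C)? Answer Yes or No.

13 ∉ D and 13 ∉ C, so 13 ∉ D ∩ C
13 ∈ E and 13 ∉ (D ∩ C), so 13 ∈ E \ (D ∩ C)
13 ∉ D and 13 ∉ C, so 13 ∉ D Δ C
13 ∈ (E \ (D ∩ C)) and 13 ∉ (D Δ C), so 13 ∈ (E \ (D ∩ C)) \ (D Δ C)

Yes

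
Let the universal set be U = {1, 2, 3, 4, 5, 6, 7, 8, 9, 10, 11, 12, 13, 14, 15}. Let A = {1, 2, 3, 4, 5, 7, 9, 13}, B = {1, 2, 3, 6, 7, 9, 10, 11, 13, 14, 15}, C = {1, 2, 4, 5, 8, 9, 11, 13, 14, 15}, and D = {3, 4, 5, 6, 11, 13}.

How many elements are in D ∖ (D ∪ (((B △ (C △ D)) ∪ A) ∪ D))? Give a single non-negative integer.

0

C △ D = {1, 2, 3, 6, 8, 9, 14, 15}
B △ (C △ D) = {7, 8, 10, 11, 13}
(B △ (C △ D)) ∪ A = {1, 2, 3, 4, 5, 7, 8, 9, 10, 11, 13}
((B △ (C △ D)) ∪ A) ∪ D = {1, 2, 3, 4, 5, 6, 7, 8, 9, 10, 11, 13}
D ∪ (((B △ (C △ D)) ∪ A) ∪ D) = {1, 2, 3, 4, 5, 6, 7, 8, 9, 10, 11, 13}
D ∖ (D ∪ (((B △ (C △ D)) ∪ A) ∪ D)) = {}
|D ∖ (D ∪ (((B △ (C △ D)) ∪ A) ∪ D))| = 0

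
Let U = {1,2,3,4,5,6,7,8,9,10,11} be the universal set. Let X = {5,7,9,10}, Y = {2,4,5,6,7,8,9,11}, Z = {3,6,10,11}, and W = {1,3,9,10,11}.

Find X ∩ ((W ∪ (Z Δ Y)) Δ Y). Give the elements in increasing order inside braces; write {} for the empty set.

Z Δ Y = {2,3,4,5,7,8,9,10}
W ∪ (Z Δ Y) = {1,2,3,4,5,7,8,9,10,11}
(W ∪ (Z Δ Y)) Δ Y = {1,3,6,10}
X ∩ ((W ∪ (Z Δ Y)) Δ Y) = {10}

{10}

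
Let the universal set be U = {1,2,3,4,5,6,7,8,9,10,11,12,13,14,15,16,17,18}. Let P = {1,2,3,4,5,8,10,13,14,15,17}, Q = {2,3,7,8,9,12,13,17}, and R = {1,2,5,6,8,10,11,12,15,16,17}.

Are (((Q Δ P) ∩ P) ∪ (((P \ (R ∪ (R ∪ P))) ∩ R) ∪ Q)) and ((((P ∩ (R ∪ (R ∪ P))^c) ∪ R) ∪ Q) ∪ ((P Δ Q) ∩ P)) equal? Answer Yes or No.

No

Q Δ P = {1,4,5,7,9,10,12,14,15}
(Q Δ P) ∩ P = {1,4,5,10,14,15}
R ∪ P = {1,2,3,4,5,6,8,10,11,12,13,14,15,16,17}
R ∪ (R ∪ P) = {1,2,3,4,5,6,8,10,11,12,13,14,15,16,17}
P \ (R ∪ (R ∪ P)) = {}
(P \ (R ∪ (R ∪ P))) ∩ R = {}
((P \ (R ∪ (R ∪ P))) ∩ R) ∪ Q = {2,3,7,8,9,12,13,17}
((Q Δ P) ∩ P) ∪ (((P \ (R ∪ (R ∪ P))) ∩ R) ∪ Q) = {1,2,3,4,5,7,8,9,10,12,13,14,15,17}
(R ∪ (R ∪ P))^c = {7,9,18}
P ∩ (R ∪ (R ∪ P))^c = {}
(P ∩ (R ∪ (R ∪ P))^c) ∪ R = {1,2,5,6,8,10,11,12,15,16,17}
((P ∩ (R ∪ (R ∪ P))^c) ∪ R) ∪ Q = {1,2,3,5,6,7,8,9,10,11,12,13,15,16,17}
P Δ Q = {1,4,5,7,9,10,12,14,15}
(P Δ Q) ∩ P = {1,4,5,10,14,15}
(((P ∩ (R ∪ (R ∪ P))^c) ∪ R) ∪ Q) ∪ ((P Δ Q) ∩ P) = {1,2,3,4,5,6,7,8,9,10,11,12,13,14,15,16,17}
6 ∈ (((P ∩ (R ∪ (R ∪ P))^c) ∪ R) ∪ Q) ∪ ((P Δ Q) ∩ P) but 6 ∉ ((Q Δ P) ∩ P) ∪ (((P \ (R ∪ (R ∪ P))) ∩ R) ∪ Q), so they differ.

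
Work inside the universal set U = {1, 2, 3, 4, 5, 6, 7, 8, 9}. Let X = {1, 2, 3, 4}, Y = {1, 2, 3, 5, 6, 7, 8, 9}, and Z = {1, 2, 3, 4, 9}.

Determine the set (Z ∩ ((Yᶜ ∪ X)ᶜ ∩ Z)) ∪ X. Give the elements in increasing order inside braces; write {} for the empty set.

{1, 2, 3, 4, 9}

Yᶜ = {4}
Yᶜ ∪ X = {1, 2, 3, 4}
(Yᶜ ∪ X)ᶜ = {5, 6, 7, 8, 9}
(Yᶜ ∪ X)ᶜ ∩ Z = {9}
Z ∩ ((Yᶜ ∪ X)ᶜ ∩ Z) = {9}
(Z ∩ ((Yᶜ ∪ X)ᶜ ∩ Z)) ∪ X = {1, 2, 3, 4, 9}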